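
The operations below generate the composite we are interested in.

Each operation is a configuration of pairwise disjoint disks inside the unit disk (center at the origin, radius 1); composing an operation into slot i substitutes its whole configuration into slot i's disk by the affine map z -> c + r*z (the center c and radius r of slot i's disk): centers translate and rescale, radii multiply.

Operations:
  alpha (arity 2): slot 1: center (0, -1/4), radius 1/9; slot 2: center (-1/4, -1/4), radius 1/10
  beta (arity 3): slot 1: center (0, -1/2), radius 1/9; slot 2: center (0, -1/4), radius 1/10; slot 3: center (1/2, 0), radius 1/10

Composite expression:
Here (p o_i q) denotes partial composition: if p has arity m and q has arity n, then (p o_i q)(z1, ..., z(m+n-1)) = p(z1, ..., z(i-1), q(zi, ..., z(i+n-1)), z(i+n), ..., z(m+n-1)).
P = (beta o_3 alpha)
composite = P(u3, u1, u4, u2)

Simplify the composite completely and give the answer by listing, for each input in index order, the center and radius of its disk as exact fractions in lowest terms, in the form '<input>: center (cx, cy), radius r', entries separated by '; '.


u1: center (0, -1/4), radius 1/10; u2: center (19/40, -1/40), radius 1/100; u3: center (0, -1/2), radius 1/9; u4: center (1/2, -1/40), radius 1/90

Follow each u-input down from beta: c' goes to c + r*c', radius to r*r'.
u3: after 1 affine step, its disk has center (0, -1/2), radius 1/9
u1: after 1 affine step, its disk has center (0, -1/4), radius 1/10
u4: after 2 affine steps, its disk has center (1/2, -1/40), radius 1/90
u2: after 2 affine steps, its disk has center (19/40, -1/40), radius 1/100


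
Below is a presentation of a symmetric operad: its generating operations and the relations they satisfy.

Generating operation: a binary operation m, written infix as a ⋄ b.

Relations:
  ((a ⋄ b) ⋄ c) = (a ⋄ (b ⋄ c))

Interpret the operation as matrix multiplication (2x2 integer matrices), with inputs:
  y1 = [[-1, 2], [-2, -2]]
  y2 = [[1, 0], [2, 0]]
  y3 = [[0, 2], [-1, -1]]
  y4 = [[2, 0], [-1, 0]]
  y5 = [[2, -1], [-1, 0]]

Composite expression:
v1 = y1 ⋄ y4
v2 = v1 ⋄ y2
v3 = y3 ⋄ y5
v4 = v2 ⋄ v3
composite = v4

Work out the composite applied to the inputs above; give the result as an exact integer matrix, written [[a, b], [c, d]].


(y1 ⋄ y4) = [[-4, 0], [-2, 0]]
((y1 ⋄ y4) ⋄ y2) = [[-4, 0], [-2, 0]]
(y3 ⋄ y5) = [[-2, 0], [-1, 1]]
(((y1 ⋄ y4) ⋄ y2) ⋄ (y3 ⋄ y5)) = [[8, 0], [4, 0]]

[[8, 0], [4, 0]]


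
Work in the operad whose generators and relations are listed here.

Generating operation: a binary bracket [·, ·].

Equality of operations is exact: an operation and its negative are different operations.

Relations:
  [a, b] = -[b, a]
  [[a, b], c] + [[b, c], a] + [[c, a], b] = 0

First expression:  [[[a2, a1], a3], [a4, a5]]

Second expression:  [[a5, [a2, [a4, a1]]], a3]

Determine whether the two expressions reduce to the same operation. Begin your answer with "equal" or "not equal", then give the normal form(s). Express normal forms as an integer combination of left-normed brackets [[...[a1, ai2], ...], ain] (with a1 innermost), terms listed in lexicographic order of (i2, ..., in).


not equal — first -[[[[a1, a2], a3], a4], a5] + [[[[a1, a2], a3], a5], a4], second -[[[[a1, a4], a2], a5], a3]

The first expression reduces to -[[[[a1, a2], a3], a4], a5] + [[[[a1, a2], a3], a5], a4]
The second expression reduces to -[[[[a1, a4], a2], a5], a3]
They disagree, so not equal.


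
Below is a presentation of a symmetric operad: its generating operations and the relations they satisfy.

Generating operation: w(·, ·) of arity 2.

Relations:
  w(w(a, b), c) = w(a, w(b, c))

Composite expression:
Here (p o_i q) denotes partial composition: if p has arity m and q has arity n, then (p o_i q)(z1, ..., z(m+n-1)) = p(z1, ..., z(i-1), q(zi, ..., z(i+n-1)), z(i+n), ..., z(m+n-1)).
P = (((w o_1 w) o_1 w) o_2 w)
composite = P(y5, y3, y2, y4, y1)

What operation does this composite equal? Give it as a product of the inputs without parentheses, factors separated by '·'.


y5 · y3 · y2 · y4 · y1


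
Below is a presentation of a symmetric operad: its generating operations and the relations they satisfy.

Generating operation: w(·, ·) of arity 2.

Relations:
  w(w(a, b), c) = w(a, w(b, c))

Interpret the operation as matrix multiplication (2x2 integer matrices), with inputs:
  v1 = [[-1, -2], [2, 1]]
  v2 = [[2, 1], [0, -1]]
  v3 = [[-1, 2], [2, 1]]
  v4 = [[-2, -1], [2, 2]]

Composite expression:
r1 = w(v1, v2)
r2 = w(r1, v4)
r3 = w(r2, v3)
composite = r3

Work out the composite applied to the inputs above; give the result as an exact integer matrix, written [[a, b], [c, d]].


[[2, 16], [2, -14]]

w(v1, v2) = [[-2, 1], [4, 1]]
w(w(v1, v2), v4) = [[6, 4], [-6, -2]]
w(w(w(v1, v2), v4), v3) = [[2, 16], [2, -14]]


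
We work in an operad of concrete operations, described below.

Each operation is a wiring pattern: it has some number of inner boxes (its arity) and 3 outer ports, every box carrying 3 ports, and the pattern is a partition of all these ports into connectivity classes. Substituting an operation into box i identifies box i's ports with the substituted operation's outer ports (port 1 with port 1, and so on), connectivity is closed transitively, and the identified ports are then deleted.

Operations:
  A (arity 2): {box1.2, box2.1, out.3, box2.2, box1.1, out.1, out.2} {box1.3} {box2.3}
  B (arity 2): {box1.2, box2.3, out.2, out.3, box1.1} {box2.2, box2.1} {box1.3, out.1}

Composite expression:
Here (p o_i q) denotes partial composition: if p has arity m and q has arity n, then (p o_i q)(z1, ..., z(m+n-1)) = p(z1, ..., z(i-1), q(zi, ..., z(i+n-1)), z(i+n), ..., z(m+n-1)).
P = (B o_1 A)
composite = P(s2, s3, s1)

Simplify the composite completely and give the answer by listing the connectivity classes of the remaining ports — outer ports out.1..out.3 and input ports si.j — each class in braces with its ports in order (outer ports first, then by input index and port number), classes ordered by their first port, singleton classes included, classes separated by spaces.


Connectivity passes through glued B-boundaries; trace each wire chain.
stage A: inputs (s2, s3), connectivity {out.1, out.2, out.3, s2.1, s2.2, s3.1, s3.2} {s2.3} {s3.3}, out.j its boundary
stage B: inputs (s2, s3, s1), connectivity {out.1, out.2, out.3, s1.3, s2.1, s2.2, s3.1, s3.2} {s1.1, s1.2} {s2.3} {s3.3}, out.j its boundary

{out.1, out.2, out.3, s1.3, s2.1, s2.2, s3.1, s3.2} {s1.1, s1.2} {s2.3} {s3.3}


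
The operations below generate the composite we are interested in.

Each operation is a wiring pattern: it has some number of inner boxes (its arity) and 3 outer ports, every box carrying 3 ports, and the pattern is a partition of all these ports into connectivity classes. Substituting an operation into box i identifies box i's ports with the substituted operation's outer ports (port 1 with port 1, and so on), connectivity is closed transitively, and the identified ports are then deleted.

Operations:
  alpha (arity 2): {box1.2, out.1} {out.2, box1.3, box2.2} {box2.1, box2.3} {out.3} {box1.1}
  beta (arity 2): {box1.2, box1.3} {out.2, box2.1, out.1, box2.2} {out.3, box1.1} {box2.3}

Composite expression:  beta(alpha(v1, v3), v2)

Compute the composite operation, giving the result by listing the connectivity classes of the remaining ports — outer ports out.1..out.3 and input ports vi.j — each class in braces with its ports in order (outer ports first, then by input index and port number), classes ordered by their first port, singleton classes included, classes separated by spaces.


{out.1, out.2, v2.1, v2.2} {out.3, v1.2} {v1.1} {v1.3, v3.2} {v2.3} {v3.1, v3.3}

Connectivity passes through glued beta-boundaries; trace each wire chain.
after alpha, the pattern on (v1, v3) reads {out.1, v1.2} {out.2, v1.3, v3.2} {out.3} {v1.1} {v3.1, v3.3} (out.j = its outer ports)
after beta, the pattern on (v1, v3, v2) reads {out.1, out.2, v2.1, v2.2} {out.3, v1.2} {v1.1} {v1.3, v3.2} {v2.3} {v3.1, v3.3} (out.j = its outer ports)


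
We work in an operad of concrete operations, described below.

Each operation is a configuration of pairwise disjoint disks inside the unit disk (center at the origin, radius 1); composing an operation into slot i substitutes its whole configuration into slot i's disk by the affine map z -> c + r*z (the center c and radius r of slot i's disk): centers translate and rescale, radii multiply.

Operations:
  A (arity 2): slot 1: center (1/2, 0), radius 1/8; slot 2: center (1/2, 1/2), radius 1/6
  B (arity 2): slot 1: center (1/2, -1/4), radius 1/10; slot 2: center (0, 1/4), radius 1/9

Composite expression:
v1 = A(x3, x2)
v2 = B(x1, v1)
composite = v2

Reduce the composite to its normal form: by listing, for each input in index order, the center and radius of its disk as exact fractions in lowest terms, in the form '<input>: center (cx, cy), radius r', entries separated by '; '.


x1: center (1/2, -1/4), radius 1/10; x2: center (1/18, 11/36), radius 1/54; x3: center (1/18, 1/4), radius 1/72

Below B, radii multiply path by path; the x-disk centers shift.
input x1: composing its 1 substitution step yields center (1/2, -1/4), radius 1/10
input x3: composing its 2 substitution steps yields center (1/18, 1/4), radius 1/72
input x2: composing its 2 substitution steps yields center (1/18, 11/36), radius 1/54


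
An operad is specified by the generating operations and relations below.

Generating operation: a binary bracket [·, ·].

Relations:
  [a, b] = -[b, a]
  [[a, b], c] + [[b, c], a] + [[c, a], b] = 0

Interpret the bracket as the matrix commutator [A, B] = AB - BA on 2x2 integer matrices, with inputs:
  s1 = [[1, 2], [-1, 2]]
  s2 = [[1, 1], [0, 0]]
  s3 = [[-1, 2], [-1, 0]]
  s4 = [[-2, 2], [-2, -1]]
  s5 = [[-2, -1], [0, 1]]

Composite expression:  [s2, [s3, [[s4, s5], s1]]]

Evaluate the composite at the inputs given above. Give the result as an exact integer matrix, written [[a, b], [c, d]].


[s4, s5] = [[-2, 7], [6, 2]]
[[s4, s5], s1] = [[-19, -1], [-10, 19]]
[s3, [[s4, s5], s1]] = [[-21, 77], [28, 21]]
[s2, [s3, [[s4, s5], s1]]] = [[28, 119], [-28, -28]]

[[28, 119], [-28, -28]]


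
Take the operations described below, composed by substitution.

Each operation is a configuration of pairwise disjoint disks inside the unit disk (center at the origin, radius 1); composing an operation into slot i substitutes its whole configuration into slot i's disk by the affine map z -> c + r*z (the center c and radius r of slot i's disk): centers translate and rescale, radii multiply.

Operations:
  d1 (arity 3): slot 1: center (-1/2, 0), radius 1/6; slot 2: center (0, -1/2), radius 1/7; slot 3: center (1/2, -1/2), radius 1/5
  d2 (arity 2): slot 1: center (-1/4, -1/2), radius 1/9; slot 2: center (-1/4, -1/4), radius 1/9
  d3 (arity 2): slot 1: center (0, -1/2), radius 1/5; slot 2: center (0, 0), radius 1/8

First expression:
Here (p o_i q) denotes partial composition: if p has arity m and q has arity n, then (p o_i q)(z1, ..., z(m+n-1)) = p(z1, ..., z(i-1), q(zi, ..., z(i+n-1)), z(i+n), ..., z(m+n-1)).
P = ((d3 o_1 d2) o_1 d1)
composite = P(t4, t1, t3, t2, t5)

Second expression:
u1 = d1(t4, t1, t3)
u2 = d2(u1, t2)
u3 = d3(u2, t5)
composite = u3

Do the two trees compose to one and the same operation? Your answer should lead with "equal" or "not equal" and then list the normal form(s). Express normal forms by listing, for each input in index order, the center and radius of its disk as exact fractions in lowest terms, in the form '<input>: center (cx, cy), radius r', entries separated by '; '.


equal; both compose to t1: center (-1/20, -11/18), radius 1/315; t2: center (-1/20, -11/20), radius 1/45; t3: center (-7/180, -11/18), radius 1/225; t4: center (-11/180, -3/5), radius 1/270; t5: center (0, 0), radius 1/8


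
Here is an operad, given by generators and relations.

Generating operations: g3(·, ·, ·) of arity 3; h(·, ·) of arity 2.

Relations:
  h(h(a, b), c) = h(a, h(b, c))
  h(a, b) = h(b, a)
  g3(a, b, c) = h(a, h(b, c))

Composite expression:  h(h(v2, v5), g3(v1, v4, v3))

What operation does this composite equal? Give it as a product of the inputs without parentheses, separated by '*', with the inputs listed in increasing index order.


v1 * v2 * v3 * v4 * v5

With h associative and commutative, the v-input set is all that matters.
h(v2, v5) spells out as v2 * v5
g3(v1, v4, v3) spells out as v1 * v4 * v3
h(h(v2, v5), g3(v1, v4, v3)) spells out as v2 * v5 * v1 * v4 * v3
putting the inputs in ascending order: v1 * v2 * v3 * v4 * v5


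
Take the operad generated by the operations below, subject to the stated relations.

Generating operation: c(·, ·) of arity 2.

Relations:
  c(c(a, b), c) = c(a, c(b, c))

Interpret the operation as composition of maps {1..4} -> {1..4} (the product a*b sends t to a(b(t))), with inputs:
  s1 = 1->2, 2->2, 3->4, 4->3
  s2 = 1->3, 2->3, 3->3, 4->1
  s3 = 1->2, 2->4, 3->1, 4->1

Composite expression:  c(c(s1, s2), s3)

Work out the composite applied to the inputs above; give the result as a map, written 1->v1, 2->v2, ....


c(s1, s2) = 1->4, 2->4, 3->4, 4->2
c(c(s1, s2), s3) = 1->4, 2->2, 3->4, 4->4

1->4, 2->2, 3->4, 4->4


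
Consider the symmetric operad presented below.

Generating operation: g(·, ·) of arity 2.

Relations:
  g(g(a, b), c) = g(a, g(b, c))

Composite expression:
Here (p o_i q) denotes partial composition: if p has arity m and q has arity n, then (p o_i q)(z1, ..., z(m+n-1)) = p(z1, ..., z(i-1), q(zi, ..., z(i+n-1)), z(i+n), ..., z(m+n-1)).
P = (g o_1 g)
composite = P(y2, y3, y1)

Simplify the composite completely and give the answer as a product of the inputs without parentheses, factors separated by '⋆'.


y2 ⋆ y3 ⋆ y1

All parenthesizations of g agree; list the y-inputs left to right.
g(y2, y3) collapses to y2 ⋆ y3
g(g(y2, y3), y1) collapses to y2 ⋆ y3 ⋆ y1


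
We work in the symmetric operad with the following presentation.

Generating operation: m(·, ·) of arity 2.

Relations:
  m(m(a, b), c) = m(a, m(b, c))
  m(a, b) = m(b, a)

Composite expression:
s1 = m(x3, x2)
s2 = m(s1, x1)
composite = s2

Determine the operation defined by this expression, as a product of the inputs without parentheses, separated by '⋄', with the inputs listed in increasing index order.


x1 ⋄ x2 ⋄ x3

With m associative and commutative, the x-input set is all that matters.
m(x3, x2) reduces to x3 ⋄ x2
m(m(x3, x2), x1) reduces to x3 ⋄ x2 ⋄ x1
commutativity sorts the factors: x1 ⋄ x2 ⋄ x3


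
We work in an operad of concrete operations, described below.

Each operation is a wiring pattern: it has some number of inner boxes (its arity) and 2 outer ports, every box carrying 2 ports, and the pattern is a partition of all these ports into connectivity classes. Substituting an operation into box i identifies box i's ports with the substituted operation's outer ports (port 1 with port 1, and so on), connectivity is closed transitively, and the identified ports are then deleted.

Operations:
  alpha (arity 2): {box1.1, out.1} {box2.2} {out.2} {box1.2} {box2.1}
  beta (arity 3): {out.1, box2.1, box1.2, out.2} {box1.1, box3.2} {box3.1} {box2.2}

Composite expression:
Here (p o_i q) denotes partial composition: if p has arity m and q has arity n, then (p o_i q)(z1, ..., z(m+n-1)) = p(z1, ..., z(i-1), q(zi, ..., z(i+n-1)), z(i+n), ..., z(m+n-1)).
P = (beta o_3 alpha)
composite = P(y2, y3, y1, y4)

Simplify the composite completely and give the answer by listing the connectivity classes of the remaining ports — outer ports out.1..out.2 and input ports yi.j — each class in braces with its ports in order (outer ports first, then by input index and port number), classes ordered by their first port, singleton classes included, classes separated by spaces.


{out.1, out.2, y2.2, y3.1} {y1.1} {y1.2} {y2.1} {y3.2} {y4.1} {y4.2}


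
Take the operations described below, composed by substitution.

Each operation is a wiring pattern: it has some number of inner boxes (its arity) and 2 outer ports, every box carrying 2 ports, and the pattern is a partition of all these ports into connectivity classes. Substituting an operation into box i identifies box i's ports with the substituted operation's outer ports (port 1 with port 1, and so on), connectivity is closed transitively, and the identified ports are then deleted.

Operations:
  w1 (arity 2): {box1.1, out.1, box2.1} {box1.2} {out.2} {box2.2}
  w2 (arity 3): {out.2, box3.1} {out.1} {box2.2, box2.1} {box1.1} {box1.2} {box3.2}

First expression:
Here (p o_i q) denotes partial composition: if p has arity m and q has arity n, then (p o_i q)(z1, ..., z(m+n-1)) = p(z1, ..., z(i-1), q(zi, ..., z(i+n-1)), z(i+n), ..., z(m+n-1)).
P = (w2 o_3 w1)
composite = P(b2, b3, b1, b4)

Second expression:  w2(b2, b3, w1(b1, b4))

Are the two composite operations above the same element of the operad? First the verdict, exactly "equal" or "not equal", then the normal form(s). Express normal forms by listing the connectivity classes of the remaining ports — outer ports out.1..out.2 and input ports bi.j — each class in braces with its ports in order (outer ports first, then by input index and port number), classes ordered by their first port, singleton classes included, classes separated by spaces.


The first composite normalizes to {out.1} {out.2, b1.1, b4.1} {b1.2} {b2.1} {b2.2} {b3.1, b3.2} {b4.2}
The second composite normalizes to {out.1} {out.2, b1.1, b4.1} {b1.2} {b2.1} {b2.2} {b3.1, b3.2} {b4.2}
Identical normal forms: equal.

equal: each reduces to {out.1} {out.2, b1.1, b4.1} {b1.2} {b2.1} {b2.2} {b3.1, b3.2} {b4.2}


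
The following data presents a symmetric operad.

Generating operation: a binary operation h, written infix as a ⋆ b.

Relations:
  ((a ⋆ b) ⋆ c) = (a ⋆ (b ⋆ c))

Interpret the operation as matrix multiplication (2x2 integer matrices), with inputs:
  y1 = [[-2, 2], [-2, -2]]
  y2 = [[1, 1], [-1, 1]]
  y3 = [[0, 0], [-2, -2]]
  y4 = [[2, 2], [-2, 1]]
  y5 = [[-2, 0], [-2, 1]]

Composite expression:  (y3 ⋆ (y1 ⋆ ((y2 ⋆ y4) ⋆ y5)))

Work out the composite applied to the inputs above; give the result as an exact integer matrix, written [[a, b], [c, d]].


[[0, 0], [-48, 24]]

(y2 ⋆ y4) = [[0, 3], [-4, -1]]
((y2 ⋆ y4) ⋆ y5) = [[-6, 3], [10, -1]]
(y1 ⋆ ((y2 ⋆ y4) ⋆ y5)) = [[32, -8], [-8, -4]]
(y3 ⋆ (y1 ⋆ ((y2 ⋆ y4) ⋆ y5))) = [[0, 0], [-48, 24]]


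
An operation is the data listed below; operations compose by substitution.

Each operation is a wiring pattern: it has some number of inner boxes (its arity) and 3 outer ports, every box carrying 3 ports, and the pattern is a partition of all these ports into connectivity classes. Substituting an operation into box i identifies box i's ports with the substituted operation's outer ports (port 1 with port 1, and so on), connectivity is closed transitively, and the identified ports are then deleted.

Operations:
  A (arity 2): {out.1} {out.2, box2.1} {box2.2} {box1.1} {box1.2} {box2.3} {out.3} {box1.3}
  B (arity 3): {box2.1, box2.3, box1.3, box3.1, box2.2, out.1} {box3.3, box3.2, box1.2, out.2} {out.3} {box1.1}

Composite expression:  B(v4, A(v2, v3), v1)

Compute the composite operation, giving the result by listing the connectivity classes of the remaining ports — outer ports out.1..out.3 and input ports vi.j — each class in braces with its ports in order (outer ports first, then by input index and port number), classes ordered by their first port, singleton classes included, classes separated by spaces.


{out.1, v1.1, v3.1, v4.3} {out.2, v1.2, v1.3, v4.2} {out.3} {v2.1} {v2.2} {v2.3} {v3.2} {v3.3} {v4.1}

Connectivity passes through glued B-boundaries; trace each wire chain.
stage A: inputs (v2, v3), connectivity {out.1} {out.2, v3.1} {out.3} {v2.1} {v2.2} {v2.3} {v3.2} {v3.3}, out.j its boundary
stage B: inputs (v4, v2, v3, v1), connectivity {out.1, v1.1, v3.1, v4.3} {out.2, v1.2, v1.3, v4.2} {out.3} {v2.1} {v2.2} {v2.3} {v3.2} {v3.3} {v4.1}, out.j its boundary


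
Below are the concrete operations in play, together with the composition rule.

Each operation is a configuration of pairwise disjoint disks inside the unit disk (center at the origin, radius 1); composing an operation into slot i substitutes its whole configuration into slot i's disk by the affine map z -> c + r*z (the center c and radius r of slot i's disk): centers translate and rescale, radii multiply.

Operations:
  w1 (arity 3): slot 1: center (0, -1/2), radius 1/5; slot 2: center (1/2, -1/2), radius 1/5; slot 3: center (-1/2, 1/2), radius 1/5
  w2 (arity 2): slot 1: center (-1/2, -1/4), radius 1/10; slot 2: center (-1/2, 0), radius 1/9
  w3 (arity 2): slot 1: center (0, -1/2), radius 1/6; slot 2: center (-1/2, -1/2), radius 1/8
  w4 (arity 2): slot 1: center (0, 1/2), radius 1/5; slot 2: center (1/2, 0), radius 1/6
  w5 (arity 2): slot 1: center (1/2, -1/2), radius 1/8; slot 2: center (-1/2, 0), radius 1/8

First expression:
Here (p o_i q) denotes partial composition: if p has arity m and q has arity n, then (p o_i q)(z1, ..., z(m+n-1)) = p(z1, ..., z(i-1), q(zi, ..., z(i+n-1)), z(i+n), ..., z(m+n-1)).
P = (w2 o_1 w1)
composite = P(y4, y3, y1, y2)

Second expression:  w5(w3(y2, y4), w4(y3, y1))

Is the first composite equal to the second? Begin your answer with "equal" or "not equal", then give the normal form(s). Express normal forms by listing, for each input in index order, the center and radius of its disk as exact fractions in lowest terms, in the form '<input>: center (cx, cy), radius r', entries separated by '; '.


In normal form, the first expression is y1: center (-11/20, -1/5), radius 1/50; y2: center (-1/2, 0), radius 1/9; y3: center (-9/20, -3/10), radius 1/50; y4: center (-1/2, -3/10), radius 1/50
In normal form, the second expression is y1: center (-7/16, 0), radius 1/48; y2: center (1/2, -9/16), radius 1/48; y3: center (-1/2, 1/16), radius 1/40; y4: center (7/16, -9/16), radius 1/64
They disagree, so not equal.

not equal — first y1: center (-11/20, -1/5), radius 1/50; y2: center (-1/2, 0), radius 1/9; y3: center (-9/20, -3/10), radius 1/50; y4: center (-1/2, -3/10), radius 1/50, second y1: center (-7/16, 0), radius 1/48; y2: center (1/2, -9/16), radius 1/48; y3: center (-1/2, 1/16), radius 1/40; y4: center (7/16, -9/16), radius 1/64


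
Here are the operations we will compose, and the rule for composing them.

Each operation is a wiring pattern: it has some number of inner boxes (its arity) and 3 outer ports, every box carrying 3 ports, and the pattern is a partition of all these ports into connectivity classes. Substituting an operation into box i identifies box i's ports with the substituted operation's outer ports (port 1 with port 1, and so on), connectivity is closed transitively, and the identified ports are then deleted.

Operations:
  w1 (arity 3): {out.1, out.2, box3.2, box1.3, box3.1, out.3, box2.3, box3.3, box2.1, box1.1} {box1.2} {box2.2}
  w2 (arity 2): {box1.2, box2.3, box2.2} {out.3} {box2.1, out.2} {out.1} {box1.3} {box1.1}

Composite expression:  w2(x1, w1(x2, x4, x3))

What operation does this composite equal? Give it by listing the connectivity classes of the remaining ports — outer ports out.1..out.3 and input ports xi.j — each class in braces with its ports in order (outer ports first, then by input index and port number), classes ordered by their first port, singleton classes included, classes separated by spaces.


Connectivity passes through glued w2-boundaries; trace each wire chain.
after w1, the pattern on (x2, x4, x3) reads {out.1, out.2, out.3, x2.1, x2.3, x3.1, x3.2, x3.3, x4.1, x4.3} {x2.2} {x4.2} (out.j = its outer ports)
after w2, the pattern on (x1, x2, x4, x3) reads {out.1} {out.2, x1.2, x2.1, x2.3, x3.1, x3.2, x3.3, x4.1, x4.3} {out.3} {x1.1} {x1.3} {x2.2} {x4.2} (out.j = its outer ports)

{out.1} {out.2, x1.2, x2.1, x2.3, x3.1, x3.2, x3.3, x4.1, x4.3} {out.3} {x1.1} {x1.3} {x2.2} {x4.2}


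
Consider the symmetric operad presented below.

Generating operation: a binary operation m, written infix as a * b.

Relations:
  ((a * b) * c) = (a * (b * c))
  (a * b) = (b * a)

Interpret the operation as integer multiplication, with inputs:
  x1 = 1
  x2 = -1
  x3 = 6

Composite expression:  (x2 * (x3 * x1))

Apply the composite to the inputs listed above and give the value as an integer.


-6

(x3 * x1) = 6
(x2 * (x3 * x1)) = -6


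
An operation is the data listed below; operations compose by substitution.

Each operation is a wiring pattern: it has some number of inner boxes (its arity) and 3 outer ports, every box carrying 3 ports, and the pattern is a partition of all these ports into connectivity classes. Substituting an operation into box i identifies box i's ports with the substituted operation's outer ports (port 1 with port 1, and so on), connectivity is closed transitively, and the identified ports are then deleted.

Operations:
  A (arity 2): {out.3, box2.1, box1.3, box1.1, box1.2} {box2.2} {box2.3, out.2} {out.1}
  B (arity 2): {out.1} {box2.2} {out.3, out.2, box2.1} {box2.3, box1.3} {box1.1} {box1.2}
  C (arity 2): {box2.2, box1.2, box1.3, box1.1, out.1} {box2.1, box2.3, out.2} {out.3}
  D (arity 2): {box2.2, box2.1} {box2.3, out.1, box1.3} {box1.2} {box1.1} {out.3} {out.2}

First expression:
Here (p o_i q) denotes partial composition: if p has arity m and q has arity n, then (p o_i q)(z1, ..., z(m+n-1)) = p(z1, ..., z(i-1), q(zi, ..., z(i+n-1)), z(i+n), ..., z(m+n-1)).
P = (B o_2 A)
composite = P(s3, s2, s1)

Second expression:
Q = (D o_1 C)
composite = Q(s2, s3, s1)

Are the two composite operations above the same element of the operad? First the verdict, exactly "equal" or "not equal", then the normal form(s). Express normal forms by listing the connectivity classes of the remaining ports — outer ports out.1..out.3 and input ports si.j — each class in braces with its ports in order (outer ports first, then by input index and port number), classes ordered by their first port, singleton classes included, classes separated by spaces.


Normal form of the first expression: {out.1} {out.2, out.3} {s1.1, s2.1, s2.2, s2.3, s3.3} {s1.2} {s1.3} {s3.1} {s3.2}
Normal form of the second expression: {out.1, s1.3} {out.2} {out.3} {s1.1, s1.2} {s2.1, s2.2, s2.3, s3.2} {s3.1, s3.3}
No match — not equal.

not equal; first: {out.1} {out.2, out.3} {s1.1, s2.1, s2.2, s2.3, s3.3} {s1.2} {s1.3} {s3.1} {s3.2}; second: {out.1, s1.3} {out.2} {out.3} {s1.1, s1.2} {s2.1, s2.2, s2.3, s3.2} {s3.1, s3.3}


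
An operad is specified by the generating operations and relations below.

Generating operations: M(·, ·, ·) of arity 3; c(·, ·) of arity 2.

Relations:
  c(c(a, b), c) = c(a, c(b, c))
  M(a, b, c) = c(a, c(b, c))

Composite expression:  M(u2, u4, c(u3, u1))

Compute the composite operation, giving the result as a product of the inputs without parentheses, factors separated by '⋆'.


u2 ⋆ u4 ⋆ u3 ⋆ u1

Every regrouping of M is equal, so read the u-inputs in written order.
c(u3, u1) reduces to u3 ⋆ u1
M(u2, u4, c(u3, u1)) reduces to u2 ⋆ u4 ⋆ u3 ⋆ u1


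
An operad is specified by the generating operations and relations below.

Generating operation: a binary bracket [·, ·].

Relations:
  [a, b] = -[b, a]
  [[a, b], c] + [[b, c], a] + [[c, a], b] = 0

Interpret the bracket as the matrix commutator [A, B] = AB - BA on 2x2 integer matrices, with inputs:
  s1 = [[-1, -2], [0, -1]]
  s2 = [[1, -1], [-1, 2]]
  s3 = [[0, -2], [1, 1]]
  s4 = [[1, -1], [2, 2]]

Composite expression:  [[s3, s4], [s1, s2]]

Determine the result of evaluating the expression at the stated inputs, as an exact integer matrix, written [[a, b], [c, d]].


[[2, 16], [4, -2]]

[s3, s4] = [[-3, -1], [1, 3]]
[s1, s2] = [[2, -2], [0, -2]]
[[s3, s4], [s1, s2]] = [[2, 16], [4, -2]]


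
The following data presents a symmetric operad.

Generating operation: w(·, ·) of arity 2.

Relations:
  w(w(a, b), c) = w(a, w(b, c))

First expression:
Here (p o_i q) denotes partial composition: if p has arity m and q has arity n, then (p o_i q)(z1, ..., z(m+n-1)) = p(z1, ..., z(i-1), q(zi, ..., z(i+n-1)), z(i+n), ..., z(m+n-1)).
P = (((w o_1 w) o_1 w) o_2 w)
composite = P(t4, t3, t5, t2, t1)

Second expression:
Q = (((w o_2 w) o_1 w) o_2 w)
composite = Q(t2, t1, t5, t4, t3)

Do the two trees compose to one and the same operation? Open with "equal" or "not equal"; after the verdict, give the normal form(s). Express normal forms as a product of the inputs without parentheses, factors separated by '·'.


Normal form of the first expression: t4 · t3 · t5 · t2 · t1
Normal form of the second expression: t2 · t1 · t5 · t4 · t3
The forms do not match — not equal.

not equal: they reduce to t4 · t3 · t5 · t2 · t1 and t2 · t1 · t5 · t4 · t3


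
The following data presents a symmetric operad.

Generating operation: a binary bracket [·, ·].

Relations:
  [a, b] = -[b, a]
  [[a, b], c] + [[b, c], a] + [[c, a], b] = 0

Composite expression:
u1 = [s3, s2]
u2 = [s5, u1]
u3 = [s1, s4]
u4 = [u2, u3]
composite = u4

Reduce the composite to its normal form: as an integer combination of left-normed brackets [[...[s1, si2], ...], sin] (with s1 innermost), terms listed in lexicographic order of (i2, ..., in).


Skip Jacobi rewriting: expand, keep s1-initial words, read off terms.
Composite bracket: [[s5, [s3, s2]], [s1, s4]]
The bracket unfolds into 16 signed words via [a, b] = ab - ba (2^4 = 16).
Collect the words opening with s1:
  word s1s4s2s3s5 has sign -1, contributing -[[[[s1, s4], s2], s3], s5]
  word s1s4s3s2s5 has sign +1, contributing +[[[[s1, s4], s3], s2], s5]
  word s1s4s5s2s3 has sign +1, contributing +[[[[s1, s4], s5], s2], s3]
  word s1s4s5s3s2 has sign -1, contributing -[[[[s1, s4], s5], s3], s2]

-[[[[s1, s4], s2], s3], s5] + [[[[s1, s4], s3], s2], s5] + [[[[s1, s4], s5], s2], s3] - [[[[s1, s4], s5], s3], s2]


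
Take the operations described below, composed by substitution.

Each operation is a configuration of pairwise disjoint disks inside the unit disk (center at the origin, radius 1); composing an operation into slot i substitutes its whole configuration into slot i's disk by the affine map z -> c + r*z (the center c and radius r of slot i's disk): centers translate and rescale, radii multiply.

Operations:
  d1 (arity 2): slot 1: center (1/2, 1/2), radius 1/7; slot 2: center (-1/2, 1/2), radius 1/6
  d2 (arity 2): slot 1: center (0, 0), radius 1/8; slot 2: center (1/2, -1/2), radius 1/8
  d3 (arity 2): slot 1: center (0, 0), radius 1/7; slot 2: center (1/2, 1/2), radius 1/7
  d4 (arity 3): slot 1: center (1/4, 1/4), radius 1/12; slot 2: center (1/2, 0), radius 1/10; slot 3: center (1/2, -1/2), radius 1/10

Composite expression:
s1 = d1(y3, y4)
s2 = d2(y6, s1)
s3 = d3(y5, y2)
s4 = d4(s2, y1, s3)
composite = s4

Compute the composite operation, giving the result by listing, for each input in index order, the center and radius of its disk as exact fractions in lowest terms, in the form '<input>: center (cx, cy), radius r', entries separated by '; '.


Nesting under d4 composes maps z -> c + r*z down each y-path.
tracing y6 down its 2-map path: center (1/4, 1/4), radius 1/96
tracing y3 down its 3-map path: center (19/64, 41/192), radius 1/672
tracing y4 down its 3-map path: center (55/192, 41/192), radius 1/576
tracing y1 down its 1-map path: center (1/2, 0), radius 1/10
tracing y5 down its 2-map path: center (1/2, -1/2), radius 1/70
tracing y2 down its 2-map path: center (11/20, -9/20), radius 1/70

y1: center (1/2, 0), radius 1/10; y2: center (11/20, -9/20), radius 1/70; y3: center (19/64, 41/192), radius 1/672; y4: center (55/192, 41/192), radius 1/576; y5: center (1/2, -1/2), radius 1/70; y6: center (1/4, 1/4), radius 1/96


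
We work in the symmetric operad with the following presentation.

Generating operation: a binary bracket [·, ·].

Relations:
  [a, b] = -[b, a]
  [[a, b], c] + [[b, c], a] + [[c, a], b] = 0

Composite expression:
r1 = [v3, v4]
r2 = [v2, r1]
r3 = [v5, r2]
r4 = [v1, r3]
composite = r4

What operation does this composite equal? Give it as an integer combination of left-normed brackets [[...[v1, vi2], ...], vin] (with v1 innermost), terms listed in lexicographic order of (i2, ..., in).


Expand each bracket as ab - ba; the v1-initial words give the coefficients.
Composite bracket: [v1, [v5, [v2, [v3, v4]]]]
The bracket unfolds into 16 signed words via [a, b] = ab - ba (2^4 = 16).
Coefficients come from the v1-initial words:
  word v1v2v3v4v5 has sign -1, contributing -[[[[v1, v2], v3], v4], v5]
  word v1v2v4v3v5 has sign +1, contributing +[[[[v1, v2], v4], v3], v5]
  word v1v3v4v2v5 has sign +1, contributing +[[[[v1, v3], v4], v2], v5]
  word v1v4v3v2v5 has sign -1, contributing -[[[[v1, v4], v3], v2], v5]
  word v1v5v2v3v4 has sign +1, contributing +[[[[v1, v5], v2], v3], v4]
  word v1v5v2v4v3 has sign -1, contributing -[[[[v1, v5], v2], v4], v3]
  word v1v5v3v4v2 has sign -1, contributing -[[[[v1, v5], v3], v4], v2]
  word v1v5v4v3v2 has sign +1, contributing +[[[[v1, v5], v4], v3], v2]

-[[[[v1, v2], v3], v4], v5] + [[[[v1, v2], v4], v3], v5] + [[[[v1, v3], v4], v2], v5] - [[[[v1, v4], v3], v2], v5] + [[[[v1, v5], v2], v3], v4] - [[[[v1, v5], v2], v4], v3] - [[[[v1, v5], v3], v4], v2] + [[[[v1, v5], v4], v3], v2]


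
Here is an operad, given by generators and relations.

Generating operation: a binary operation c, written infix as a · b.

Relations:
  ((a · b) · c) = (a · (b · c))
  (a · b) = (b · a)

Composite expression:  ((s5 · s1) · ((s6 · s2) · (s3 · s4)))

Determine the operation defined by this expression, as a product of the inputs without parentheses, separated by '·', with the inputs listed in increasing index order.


s1 · s2 · s3 · s4 · s5 · s6

Shape and order are irrelevant to c; the s-input set decides.
(s5 · s1) collapses to s5 · s1
(s6 · s2) collapses to s6 · s2
(s3 · s4) collapses to s3 · s4
((s6 · s2) · (s3 · s4)) collapses to s6 · s2 · s3 · s4
((s5 · s1) · ((s6 · s2) · (s3 · s4))) collapses to s5 · s1 · s6 · s2 · s3 · s4
sorting the factors by input index: s1 · s2 · s3 · s4 · s5 · s6


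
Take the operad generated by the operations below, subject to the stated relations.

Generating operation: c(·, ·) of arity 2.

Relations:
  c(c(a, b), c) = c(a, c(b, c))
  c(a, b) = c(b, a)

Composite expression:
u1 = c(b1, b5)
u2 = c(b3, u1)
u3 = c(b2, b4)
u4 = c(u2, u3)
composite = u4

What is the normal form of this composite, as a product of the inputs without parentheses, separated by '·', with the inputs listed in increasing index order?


b1 · b2 · b3 · b4 · b5

Shape and order are irrelevant to c; the b-input set decides.
c(b1, b5) linearizes to b1 · b5
c(b3, c(b1, b5)) linearizes to b3 · b1 · b5
c(b2, b4) linearizes to b2 · b4
c(c(b3, c(b1, b5)), c(b2, b4)) linearizes to b3 · b1 · b5 · b2 · b4
rearranged into index order: b1 · b2 · b3 · b4 · b5


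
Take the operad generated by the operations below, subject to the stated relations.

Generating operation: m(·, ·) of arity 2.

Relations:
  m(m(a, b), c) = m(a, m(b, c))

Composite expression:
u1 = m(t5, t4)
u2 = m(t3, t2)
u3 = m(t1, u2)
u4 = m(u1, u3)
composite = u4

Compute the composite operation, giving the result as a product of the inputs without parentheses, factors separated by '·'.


Key point: m is associative — brackets drop, the t-order remains.
m(t5, t4) flattens to t5 · t4
m(t3, t2) flattens to t3 · t2
m(t1, m(t3, t2)) flattens to t1 · t3 · t2
m(m(t5, t4), m(t1, m(t3, t2))) flattens to t5 · t4 · t1 · t3 · t2

t5 · t4 · t1 · t3 · t2


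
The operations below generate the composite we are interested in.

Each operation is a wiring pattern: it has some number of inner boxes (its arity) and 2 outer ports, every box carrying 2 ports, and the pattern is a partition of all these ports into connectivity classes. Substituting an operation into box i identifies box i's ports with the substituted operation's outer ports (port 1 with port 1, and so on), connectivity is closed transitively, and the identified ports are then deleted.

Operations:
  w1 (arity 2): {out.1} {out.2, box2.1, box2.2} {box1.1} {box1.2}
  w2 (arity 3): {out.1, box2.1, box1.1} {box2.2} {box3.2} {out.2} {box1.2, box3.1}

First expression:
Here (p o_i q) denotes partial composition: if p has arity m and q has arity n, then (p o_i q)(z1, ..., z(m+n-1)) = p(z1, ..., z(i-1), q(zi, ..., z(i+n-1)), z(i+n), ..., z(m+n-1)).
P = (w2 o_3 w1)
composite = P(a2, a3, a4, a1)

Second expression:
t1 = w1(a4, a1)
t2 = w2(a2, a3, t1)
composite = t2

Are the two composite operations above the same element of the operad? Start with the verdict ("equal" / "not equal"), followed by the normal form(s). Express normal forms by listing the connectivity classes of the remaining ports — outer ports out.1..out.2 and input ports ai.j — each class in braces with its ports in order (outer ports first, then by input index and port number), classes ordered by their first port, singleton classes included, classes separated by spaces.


equal; both compose to {out.1, a2.1, a3.1} {out.2} {a1.1, a1.2} {a2.2} {a3.2} {a4.1} {a4.2}

In normal form, the first expression is {out.1, a2.1, a3.1} {out.2} {a1.1, a1.2} {a2.2} {a3.2} {a4.1} {a4.2}
In normal form, the second expression is {out.1, a2.1, a3.1} {out.2} {a1.1, a1.2} {a2.2} {a3.2} {a4.1} {a4.2}
Identical normal forms: equal.


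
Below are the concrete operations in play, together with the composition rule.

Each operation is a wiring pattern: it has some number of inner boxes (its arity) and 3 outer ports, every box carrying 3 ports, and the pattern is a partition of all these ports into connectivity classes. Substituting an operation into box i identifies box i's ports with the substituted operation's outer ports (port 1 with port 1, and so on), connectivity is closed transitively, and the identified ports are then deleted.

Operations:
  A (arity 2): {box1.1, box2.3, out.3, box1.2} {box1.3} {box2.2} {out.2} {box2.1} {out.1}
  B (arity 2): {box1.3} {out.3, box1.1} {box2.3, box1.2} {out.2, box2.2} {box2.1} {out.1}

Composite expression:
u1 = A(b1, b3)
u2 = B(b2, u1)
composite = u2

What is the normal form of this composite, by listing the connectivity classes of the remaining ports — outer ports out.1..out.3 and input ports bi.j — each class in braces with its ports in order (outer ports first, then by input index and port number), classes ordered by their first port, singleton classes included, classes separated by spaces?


{out.1} {out.2} {out.3, b2.1} {b1.1, b1.2, b2.2, b3.3} {b1.3} {b2.3} {b3.1} {b3.2}

Treat the ports identified at B as solder joints: merge, then drop.
through A, on inputs (b1, b3): {out.1} {out.2} {out.3, b1.1, b1.2, b3.3} {b1.3} {b3.1} {b3.2} (out.j = stage outer ports)
through B, on inputs (b2, b1, b3): {out.1} {out.2} {out.3, b2.1} {b1.1, b1.2, b2.2, b3.3} {b1.3} {b2.3} {b3.1} {b3.2} (out.j = stage outer ports)


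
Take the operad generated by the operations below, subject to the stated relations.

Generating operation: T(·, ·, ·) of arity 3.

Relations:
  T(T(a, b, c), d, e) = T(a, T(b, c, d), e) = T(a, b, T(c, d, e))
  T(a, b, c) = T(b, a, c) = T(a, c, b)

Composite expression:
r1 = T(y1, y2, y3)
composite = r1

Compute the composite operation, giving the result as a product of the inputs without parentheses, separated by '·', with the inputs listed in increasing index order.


y1 · y2 · y3

Reordering under T is free, so list the y-inputs canonically.
T(y1, y2, y3) collapses to y1 · y2 · y3
commutativity sorts the factors: y1 · y2 · y3


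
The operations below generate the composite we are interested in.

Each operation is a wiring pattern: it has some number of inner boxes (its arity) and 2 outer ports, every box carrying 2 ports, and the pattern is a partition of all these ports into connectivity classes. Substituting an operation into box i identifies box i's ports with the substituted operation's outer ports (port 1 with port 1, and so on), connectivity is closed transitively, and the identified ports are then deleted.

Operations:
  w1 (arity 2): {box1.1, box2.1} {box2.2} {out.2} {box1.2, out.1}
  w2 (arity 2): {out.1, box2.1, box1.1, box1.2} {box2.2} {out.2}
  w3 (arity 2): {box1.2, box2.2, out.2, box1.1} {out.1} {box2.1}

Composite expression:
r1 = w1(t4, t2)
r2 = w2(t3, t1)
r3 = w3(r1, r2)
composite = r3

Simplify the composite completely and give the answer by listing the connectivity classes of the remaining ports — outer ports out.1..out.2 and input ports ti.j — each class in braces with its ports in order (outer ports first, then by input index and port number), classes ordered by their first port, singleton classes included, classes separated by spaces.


Treat the ports identified at w3 as solder joints: merge, then drop.
after w1, the pattern on (t4, t2) reads {out.1, t4.2} {out.2} {t2.1, t4.1} {t2.2} (out.j = its outer ports)
after w2, the pattern on (t3, t1) reads {out.1, t1.1, t3.1, t3.2} {out.2} {t1.2} (out.j = its outer ports)
after w3, the pattern on (t4, t2, t3, t1) reads {out.1} {out.2, t4.2} {t1.1, t3.1, t3.2} {t1.2} {t2.1, t4.1} {t2.2} (out.j = its outer ports)

{out.1} {out.2, t4.2} {t1.1, t3.1, t3.2} {t1.2} {t2.1, t4.1} {t2.2}
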